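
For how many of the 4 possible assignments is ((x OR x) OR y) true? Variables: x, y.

Satisfying assignments: (0,1), (1,0), (1,1)
Count: 3 out of 4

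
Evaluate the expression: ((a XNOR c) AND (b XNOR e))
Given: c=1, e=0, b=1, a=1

Substituting: ((1 XNOR 1) AND (1 XNOR 0))
= 0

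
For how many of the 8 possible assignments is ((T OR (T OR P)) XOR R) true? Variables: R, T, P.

Satisfying assignments: (0,0,1), (0,1,0), (0,1,1), (1,0,0)
Count: 4 out of 8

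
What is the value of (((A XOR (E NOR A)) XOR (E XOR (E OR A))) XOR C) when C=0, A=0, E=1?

Substituting: (((0 XOR (1 NOR 0)) XOR (1 XOR (1 OR 0))) XOR 0)
= 0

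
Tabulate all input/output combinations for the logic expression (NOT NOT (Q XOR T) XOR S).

T | S | Q | Output
------------------
0 | 0 | 0 | 0
0 | 0 | 1 | 1
0 | 1 | 0 | 1
0 | 1 | 1 | 0
1 | 0 | 0 | 1
1 | 0 | 1 | 0
1 | 1 | 0 | 0
1 | 1 | 1 | 1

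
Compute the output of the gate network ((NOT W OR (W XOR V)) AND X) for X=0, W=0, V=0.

Substituting: ((NOT 0 OR (0 XOR 0)) AND 0)
= 0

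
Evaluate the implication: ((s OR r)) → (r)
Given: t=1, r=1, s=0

Antecedent ((s OR r)) = 1; consequent (r) = 1.
1 → 1 = 1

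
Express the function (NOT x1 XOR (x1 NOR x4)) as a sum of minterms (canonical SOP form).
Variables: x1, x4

Σm(1) = (NOT x1 AND x4)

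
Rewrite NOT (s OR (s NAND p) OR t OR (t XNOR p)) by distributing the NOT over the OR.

NOT s AND NOT (s NAND p) AND NOT t AND NOT (t XNOR p)
De Morgan's: NOT(OR of terms) = AND of negations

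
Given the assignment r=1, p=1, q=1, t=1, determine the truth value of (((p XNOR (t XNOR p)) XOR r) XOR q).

Substituting: (((1 XNOR (1 XNOR 1)) XOR 1) XOR 1)
= 1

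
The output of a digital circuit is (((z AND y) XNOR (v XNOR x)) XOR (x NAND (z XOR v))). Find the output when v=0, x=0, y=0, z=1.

Substituting: (((1 AND 0) XNOR (0 XNOR 0)) XOR (0 NAND (1 XOR 0)))
= 1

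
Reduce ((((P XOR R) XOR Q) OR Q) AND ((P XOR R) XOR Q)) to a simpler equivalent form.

By absorption (E AND (E OR v) = E):
= ((P XOR R) XOR Q)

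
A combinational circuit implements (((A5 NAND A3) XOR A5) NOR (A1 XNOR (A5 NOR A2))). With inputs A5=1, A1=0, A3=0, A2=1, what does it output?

Substituting: (((1 NAND 0) XOR 1) NOR (0 XNOR (1 NOR 1)))
= 0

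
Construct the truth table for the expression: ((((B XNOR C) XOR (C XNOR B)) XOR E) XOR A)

C | E | A | B | Output
----------------------
0 | 0 | 0 | 0 | 0
0 | 0 | 0 | 1 | 0
0 | 0 | 1 | 0 | 1
0 | 0 | 1 | 1 | 1
0 | 1 | 0 | 0 | 1
0 | 1 | 0 | 1 | 1
0 | 1 | 1 | 0 | 0
0 | 1 | 1 | 1 | 0
1 | 0 | 0 | 0 | 0
1 | 0 | 0 | 1 | 0
1 | 0 | 1 | 0 | 1
1 | 0 | 1 | 1 | 1
1 | 1 | 0 | 0 | 1
1 | 1 | 0 | 1 | 1
1 | 1 | 1 | 0 | 0
1 | 1 | 1 | 1 | 0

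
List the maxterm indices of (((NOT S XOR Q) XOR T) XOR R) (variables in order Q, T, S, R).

ΠM(1, 2, 4, 7, 8, 11, 13, 14) = (Q OR T OR S OR NOT R) AND (Q OR T OR NOT S OR R) AND (Q OR NOT T OR S OR R) AND (Q OR NOT T OR NOT S OR NOT R) AND (NOT Q OR T OR S OR R) AND (NOT Q OR T OR NOT S OR NOT R) AND (NOT Q OR NOT T OR S OR NOT R) AND (NOT Q OR NOT T OR NOT S OR R)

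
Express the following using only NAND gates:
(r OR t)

((r NAND r) NAND (t NAND t))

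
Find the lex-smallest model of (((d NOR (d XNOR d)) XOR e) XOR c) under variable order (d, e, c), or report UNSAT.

d=0, e=0, c=1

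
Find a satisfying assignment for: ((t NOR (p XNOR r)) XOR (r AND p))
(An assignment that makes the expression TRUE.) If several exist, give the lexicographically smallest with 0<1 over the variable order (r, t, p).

r=0, t=0, p=1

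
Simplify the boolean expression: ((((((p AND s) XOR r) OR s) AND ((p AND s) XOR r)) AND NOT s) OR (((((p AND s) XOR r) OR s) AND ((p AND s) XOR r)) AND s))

By distribution ((E AND v) OR (E AND NOT v) = E) then absorption (E AND (E OR v) = E):
= ((p AND s) XOR r)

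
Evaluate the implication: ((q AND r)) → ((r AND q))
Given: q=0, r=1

Antecedent ((q AND r)) = 0; consequent ((r AND q)) = 0.
0 → 0 = 1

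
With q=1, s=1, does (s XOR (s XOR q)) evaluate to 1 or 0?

Substituting: (1 XOR (1 XOR 1))
= 1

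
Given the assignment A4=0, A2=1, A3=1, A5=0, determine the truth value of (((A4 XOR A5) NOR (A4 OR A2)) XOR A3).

Substituting: (((0 XOR 0) NOR (0 OR 1)) XOR 1)
= 1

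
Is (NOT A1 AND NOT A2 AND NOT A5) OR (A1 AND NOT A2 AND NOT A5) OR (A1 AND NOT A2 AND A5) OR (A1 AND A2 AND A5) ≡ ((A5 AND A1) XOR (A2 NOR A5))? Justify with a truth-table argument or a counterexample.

Yes, they are equivalent — the two output columns agree on all 8 assignments:
A1 | A2 | A5 | Expression 1 | Expression 2
------------------------------------------
0 | 0 | 0 | 1 | 1
0 | 0 | 1 | 0 | 0
0 | 1 | 0 | 0 | 0
0 | 1 | 1 | 0 | 0
1 | 0 | 0 | 1 | 1
1 | 0 | 1 | 1 | 1
1 | 1 | 0 | 0 | 0
1 | 1 | 1 | 1 | 1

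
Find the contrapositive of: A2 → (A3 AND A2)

Contrapositive: NOT (A3 AND A2) → NOT A2
Note: A statement and its contrapositive are logically equivalent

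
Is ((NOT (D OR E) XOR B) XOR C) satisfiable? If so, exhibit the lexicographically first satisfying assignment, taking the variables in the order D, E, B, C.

D=0, E=0, B=0, C=0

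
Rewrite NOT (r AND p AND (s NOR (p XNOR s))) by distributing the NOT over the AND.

NOT r OR NOT p OR NOT (s NOR (p XNOR s))
De Morgan's: NOT(AND of terms) = OR of negations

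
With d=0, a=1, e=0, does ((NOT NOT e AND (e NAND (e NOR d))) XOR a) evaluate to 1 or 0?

Substituting: ((NOT NOT 0 AND (0 NAND (0 NOR 0))) XOR 1)
= 1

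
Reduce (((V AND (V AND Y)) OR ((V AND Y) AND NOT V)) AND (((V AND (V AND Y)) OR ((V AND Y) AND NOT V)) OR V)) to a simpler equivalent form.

By absorption (E AND (E OR v) = E) then distribution ((E AND v) OR (E AND NOT v) = E):
= (V AND Y)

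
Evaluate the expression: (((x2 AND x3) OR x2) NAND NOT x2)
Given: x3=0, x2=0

Substituting: (((0 AND 0) OR 0) NAND NOT 0)
= 1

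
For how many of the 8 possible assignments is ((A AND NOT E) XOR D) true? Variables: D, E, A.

Satisfying assignments: (0,0,1), (1,0,0), (1,1,0), (1,1,1)
Count: 4 out of 8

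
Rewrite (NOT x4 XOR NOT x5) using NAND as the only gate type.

(((x4 NAND x4) NAND ((x4 NAND x4) NAND (x5 NAND x5))) NAND ((x5 NAND x5) NAND ((x4 NAND x4) NAND (x5 NAND x5))))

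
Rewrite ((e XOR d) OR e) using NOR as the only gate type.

((((((e NOR d) NOR (e NOR d)) NOR ((e NOR d) NOR (e NOR d))) NOR ((((e NOR e) NOR (d NOR d)) NOR ((e NOR e) NOR (d NOR d))) NOR (((e NOR e) NOR (d NOR d)) NOR ((e NOR e) NOR (d NOR d))))) NOR e) NOR (((((e NOR d) NOR (e NOR d)) NOR ((e NOR d) NOR (e NOR d))) NOR ((((e NOR e) NOR (d NOR d)) NOR ((e NOR e) NOR (d NOR d))) NOR (((e NOR e) NOR (d NOR d)) NOR ((e NOR e) NOR (d NOR d))))) NOR e))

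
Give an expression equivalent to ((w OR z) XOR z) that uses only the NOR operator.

((((((w NOR z) NOR (w NOR z)) NOR z) NOR (((w NOR z) NOR (w NOR z)) NOR z)) NOR ((((w NOR z) NOR (w NOR z)) NOR z) NOR (((w NOR z) NOR (w NOR z)) NOR z))) NOR ((((((w NOR z) NOR (w NOR z)) NOR ((w NOR z) NOR (w NOR z))) NOR (z NOR z)) NOR ((((w NOR z) NOR (w NOR z)) NOR ((w NOR z) NOR (w NOR z))) NOR (z NOR z))) NOR (((((w NOR z) NOR (w NOR z)) NOR ((w NOR z) NOR (w NOR z))) NOR (z NOR z)) NOR ((((w NOR z) NOR (w NOR z)) NOR ((w NOR z) NOR (w NOR z))) NOR (z NOR z)))))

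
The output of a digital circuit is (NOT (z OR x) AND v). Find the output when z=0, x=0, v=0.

Substituting: (NOT (0 OR 0) AND 0)
= 0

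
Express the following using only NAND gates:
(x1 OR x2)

((x1 NAND x1) NAND (x2 NAND x2))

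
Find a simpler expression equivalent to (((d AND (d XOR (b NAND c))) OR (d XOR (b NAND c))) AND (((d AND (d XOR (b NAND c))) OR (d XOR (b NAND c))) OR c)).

By absorption (E AND (E OR v) = E) then absorption (E OR (E AND v) = E):
= (d XOR (b NAND c))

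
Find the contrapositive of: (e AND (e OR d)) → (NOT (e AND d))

Contrapositive: (e AND d) → NOT (e AND (e OR d))
Note: A statement and its contrapositive are logically equivalent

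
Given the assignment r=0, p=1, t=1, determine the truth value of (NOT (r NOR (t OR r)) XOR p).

Substituting: (NOT (0 NOR (1 OR 0)) XOR 1)
= 0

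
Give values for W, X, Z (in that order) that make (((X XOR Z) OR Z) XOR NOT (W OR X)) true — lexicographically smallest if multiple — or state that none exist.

W=0, X=0, Z=0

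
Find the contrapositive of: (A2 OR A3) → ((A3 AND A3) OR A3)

Contrapositive: NOT ((A3 AND A3) OR A3) → NOT (A2 OR A3)
Note: A statement and its contrapositive are logically equivalent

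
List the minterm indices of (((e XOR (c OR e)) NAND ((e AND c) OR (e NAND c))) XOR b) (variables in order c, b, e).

Σm(0, 1, 5, 6) = (NOT c AND NOT b AND NOT e) OR (NOT c AND NOT b AND e) OR (c AND NOT b AND e) OR (c AND b AND NOT e)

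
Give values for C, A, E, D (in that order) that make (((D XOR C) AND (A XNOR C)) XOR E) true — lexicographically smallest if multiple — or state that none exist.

C=0, A=0, E=0, D=1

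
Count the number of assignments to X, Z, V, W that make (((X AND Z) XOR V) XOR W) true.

Satisfying assignments: (0,0,0,1), (0,0,1,0), (0,1,0,1), (0,1,1,0), (1,0,0,1), (1,0,1,0), (1,1,0,0), (1,1,1,1)
Count: 8 out of 16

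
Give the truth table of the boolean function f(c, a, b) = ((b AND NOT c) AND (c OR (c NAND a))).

c | a | b | Output
------------------
0 | 0 | 0 | 0
0 | 0 | 1 | 1
0 | 1 | 0 | 0
0 | 1 | 1 | 1
1 | 0 | 0 | 0
1 | 0 | 1 | 0
1 | 1 | 0 | 0
1 | 1 | 1 | 0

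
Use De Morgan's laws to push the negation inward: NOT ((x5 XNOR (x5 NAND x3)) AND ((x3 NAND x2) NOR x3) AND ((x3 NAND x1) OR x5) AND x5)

NOT (x5 XNOR (x5 NAND x3)) OR NOT ((x3 NAND x2) NOR x3) OR NOT ((x3 NAND x1) OR x5) OR NOT x5
De Morgan's: NOT(AND of terms) = OR of negations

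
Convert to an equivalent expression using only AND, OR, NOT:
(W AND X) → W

NOT (W AND X) OR W
(Implication elimination: A → B = NOT A OR B)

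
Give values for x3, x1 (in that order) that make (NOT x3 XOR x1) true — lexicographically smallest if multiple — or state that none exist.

x3=0, x1=0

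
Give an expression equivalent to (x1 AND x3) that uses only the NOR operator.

((x1 NOR x1) NOR (x3 NOR x3))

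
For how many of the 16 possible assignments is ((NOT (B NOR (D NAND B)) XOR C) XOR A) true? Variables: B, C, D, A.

Satisfying assignments: (0,0,0,0), (0,0,1,0), (0,1,0,1), (0,1,1,1), (1,0,0,0), (1,0,1,0), (1,1,0,1), (1,1,1,1)
Count: 8 out of 16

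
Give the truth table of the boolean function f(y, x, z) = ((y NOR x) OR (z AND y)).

y | x | z | Output
------------------
0 | 0 | 0 | 1
0 | 0 | 1 | 1
0 | 1 | 0 | 0
0 | 1 | 1 | 0
1 | 0 | 0 | 0
1 | 0 | 1 | 1
1 | 1 | 0 | 0
1 | 1 | 1 | 1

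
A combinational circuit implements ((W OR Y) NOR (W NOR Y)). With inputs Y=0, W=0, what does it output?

Substituting: ((0 OR 0) NOR (0 NOR 0))
= 0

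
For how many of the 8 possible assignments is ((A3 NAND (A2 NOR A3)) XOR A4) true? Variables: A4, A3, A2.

Satisfying assignments: (0,0,0), (0,0,1), (0,1,0), (0,1,1)
Count: 4 out of 8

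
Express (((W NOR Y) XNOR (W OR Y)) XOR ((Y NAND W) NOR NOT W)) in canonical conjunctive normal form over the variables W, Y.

(W OR Y) AND (W OR NOT Y) AND (NOT W OR Y)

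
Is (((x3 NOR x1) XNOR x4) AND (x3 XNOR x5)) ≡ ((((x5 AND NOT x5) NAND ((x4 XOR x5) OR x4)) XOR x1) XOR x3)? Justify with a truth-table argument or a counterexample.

No. Counterexample: with x5=0, x1=0, x4=0, x3=0, Expression 1 = 0 but Expression 2 = 1.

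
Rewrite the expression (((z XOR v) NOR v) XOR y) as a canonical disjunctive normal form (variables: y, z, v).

(NOT y AND NOT z AND NOT v) OR (y AND NOT z AND v) OR (y AND z AND NOT v) OR (y AND z AND v)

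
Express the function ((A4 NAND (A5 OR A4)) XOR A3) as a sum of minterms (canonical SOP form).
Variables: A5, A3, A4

Σm(0, 3, 4, 7) = (NOT A5 AND NOT A3 AND NOT A4) OR (NOT A5 AND A3 AND A4) OR (A5 AND NOT A3 AND NOT A4) OR (A5 AND A3 AND A4)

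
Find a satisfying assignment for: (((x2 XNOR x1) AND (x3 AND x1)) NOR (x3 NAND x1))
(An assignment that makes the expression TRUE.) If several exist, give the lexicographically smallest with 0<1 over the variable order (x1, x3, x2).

x1=1, x3=1, x2=0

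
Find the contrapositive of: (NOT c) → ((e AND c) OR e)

Contrapositive: NOT ((e AND c) OR e) → c
Note: A statement and its contrapositive are logically equivalent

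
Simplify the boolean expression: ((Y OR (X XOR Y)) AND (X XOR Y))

By absorption (E AND (E OR v) = E):
= (X XOR Y)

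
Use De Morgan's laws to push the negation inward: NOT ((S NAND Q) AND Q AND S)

NOT (S NAND Q) OR NOT Q OR NOT S
De Morgan's: NOT(AND of terms) = OR of negations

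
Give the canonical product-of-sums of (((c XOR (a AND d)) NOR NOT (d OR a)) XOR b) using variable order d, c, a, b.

ΠM(0, 3, 4, 6, 9, 10, 12, 15) = (d OR c OR a OR b) AND (d OR c OR NOT a OR NOT b) AND (d OR NOT c OR a OR b) AND (d OR NOT c OR NOT a OR b) AND (NOT d OR c OR a OR NOT b) AND (NOT d OR c OR NOT a OR b) AND (NOT d OR NOT c OR a OR b) AND (NOT d OR NOT c OR NOT a OR NOT b)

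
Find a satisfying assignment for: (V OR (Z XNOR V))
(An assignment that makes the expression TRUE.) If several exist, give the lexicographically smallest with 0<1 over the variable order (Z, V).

Z=0, V=0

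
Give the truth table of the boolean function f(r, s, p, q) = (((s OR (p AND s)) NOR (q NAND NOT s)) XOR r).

r | s | p | q | Output
----------------------
0 | 0 | 0 | 0 | 0
0 | 0 | 0 | 1 | 1
0 | 0 | 1 | 0 | 0
0 | 0 | 1 | 1 | 1
0 | 1 | 0 | 0 | 0
0 | 1 | 0 | 1 | 0
0 | 1 | 1 | 0 | 0
0 | 1 | 1 | 1 | 0
1 | 0 | 0 | 0 | 1
1 | 0 | 0 | 1 | 0
1 | 0 | 1 | 0 | 1
1 | 0 | 1 | 1 | 0
1 | 1 | 0 | 0 | 1
1 | 1 | 0 | 1 | 1
1 | 1 | 1 | 0 | 1
1 | 1 | 1 | 1 | 1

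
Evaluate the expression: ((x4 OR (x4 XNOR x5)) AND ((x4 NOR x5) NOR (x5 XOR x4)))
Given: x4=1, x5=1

Substituting: ((1 OR (1 XNOR 1)) AND ((1 NOR 1) NOR (1 XOR 1)))
= 1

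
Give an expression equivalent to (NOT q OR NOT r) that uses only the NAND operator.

(((q NAND q) NAND (q NAND q)) NAND ((r NAND r) NAND (r NAND r)))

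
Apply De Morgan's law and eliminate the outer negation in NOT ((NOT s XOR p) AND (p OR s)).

NOT (NOT s XOR p) OR NOT (p OR s)
De Morgan's: NOT(AND of terms) = OR of negations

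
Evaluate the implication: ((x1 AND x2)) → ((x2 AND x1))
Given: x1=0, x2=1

Antecedent ((x1 AND x2)) = 0; consequent ((x2 AND x1)) = 0.
0 → 0 = 1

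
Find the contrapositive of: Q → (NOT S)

Contrapositive: S → NOT Q
Note: A statement and its contrapositive are logically equivalent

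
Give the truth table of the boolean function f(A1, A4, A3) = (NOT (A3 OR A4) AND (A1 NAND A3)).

A1 | A4 | A3 | Output
---------------------
0 | 0 | 0 | 1
0 | 0 | 1 | 0
0 | 1 | 0 | 0
0 | 1 | 1 | 0
1 | 0 | 0 | 1
1 | 0 | 1 | 0
1 | 1 | 0 | 0
1 | 1 | 1 | 0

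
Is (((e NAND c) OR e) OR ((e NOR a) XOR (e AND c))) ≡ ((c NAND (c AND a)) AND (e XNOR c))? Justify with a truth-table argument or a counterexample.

No. Counterexample: with e=0, a=0, c=1, Expression 1 = 1 but Expression 2 = 0.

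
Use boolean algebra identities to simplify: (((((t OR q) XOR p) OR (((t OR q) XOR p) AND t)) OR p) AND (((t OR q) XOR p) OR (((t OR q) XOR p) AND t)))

By absorption (E AND (E OR v) = E) then absorption (E OR (E AND v) = E):
= ((t OR q) XOR p)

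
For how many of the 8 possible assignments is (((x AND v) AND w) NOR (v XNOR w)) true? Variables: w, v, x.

Satisfying assignments: (0,1,0), (0,1,1), (1,0,0), (1,0,1)
Count: 4 out of 8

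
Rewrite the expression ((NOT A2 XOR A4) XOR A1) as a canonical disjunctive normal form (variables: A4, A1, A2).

(NOT A4 AND NOT A1 AND NOT A2) OR (NOT A4 AND A1 AND A2) OR (A4 AND NOT A1 AND A2) OR (A4 AND A1 AND NOT A2)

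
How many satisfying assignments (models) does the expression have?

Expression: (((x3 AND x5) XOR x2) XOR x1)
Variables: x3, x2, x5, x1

Satisfying assignments: (0,0,0,1), (0,0,1,1), (0,1,0,0), (0,1,1,0), (1,0,0,1), (1,0,1,0), (1,1,0,0), (1,1,1,1)
Count: 8 out of 16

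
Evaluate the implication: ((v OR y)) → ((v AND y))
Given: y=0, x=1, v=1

Antecedent ((v OR y)) = 1; consequent ((v AND y)) = 0.
1 → 0 = 0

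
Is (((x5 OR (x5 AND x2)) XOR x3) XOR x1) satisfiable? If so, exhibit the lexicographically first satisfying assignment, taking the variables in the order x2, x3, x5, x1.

x2=0, x3=0, x5=0, x1=1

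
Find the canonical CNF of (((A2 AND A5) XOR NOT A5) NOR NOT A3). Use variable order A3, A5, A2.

(A3 OR A5 OR A2) AND (A3 OR A5 OR NOT A2) AND (A3 OR NOT A5 OR A2) AND (A3 OR NOT A5 OR NOT A2) AND (NOT A3 OR A5 OR A2) AND (NOT A3 OR A5 OR NOT A2) AND (NOT A3 OR NOT A5 OR NOT A2)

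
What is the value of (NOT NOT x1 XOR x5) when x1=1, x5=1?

Substituting: (NOT NOT 1 XOR 1)
= 0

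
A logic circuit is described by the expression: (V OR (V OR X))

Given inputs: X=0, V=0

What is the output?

Substituting: (0 OR (0 OR 0))
= 0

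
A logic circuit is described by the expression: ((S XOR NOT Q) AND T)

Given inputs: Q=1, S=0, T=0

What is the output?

Substituting: ((0 XOR NOT 1) AND 0)
= 0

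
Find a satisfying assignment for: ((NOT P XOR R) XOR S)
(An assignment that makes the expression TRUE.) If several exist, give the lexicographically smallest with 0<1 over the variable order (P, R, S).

P=0, R=0, S=0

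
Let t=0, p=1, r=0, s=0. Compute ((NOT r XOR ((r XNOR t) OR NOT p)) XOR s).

Substituting: ((NOT 0 XOR ((0 XNOR 0) OR NOT 1)) XOR 0)
= 0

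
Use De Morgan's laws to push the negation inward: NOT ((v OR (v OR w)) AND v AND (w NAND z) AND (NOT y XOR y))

NOT (v OR (v OR w)) OR NOT v OR NOT (w NAND z) OR NOT (NOT y XOR y)
De Morgan's: NOT(AND of terms) = OR of negations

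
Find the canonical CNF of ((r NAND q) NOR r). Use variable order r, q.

(r OR q) AND (r OR NOT q) AND (NOT r OR q) AND (NOT r OR NOT q)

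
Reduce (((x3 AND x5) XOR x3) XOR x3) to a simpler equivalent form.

By XOR self-cancellation ((E XOR v) XOR v = E):
= (x3 AND x5)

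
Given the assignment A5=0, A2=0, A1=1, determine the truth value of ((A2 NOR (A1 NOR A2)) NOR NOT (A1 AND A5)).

Substituting: ((0 NOR (1 NOR 0)) NOR NOT (1 AND 0))
= 0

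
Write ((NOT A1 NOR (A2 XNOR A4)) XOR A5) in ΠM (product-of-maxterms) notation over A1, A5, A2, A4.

ΠM(0, 1, 2, 3, 8, 11, 13, 14) = (A1 OR A5 OR A2 OR A4) AND (A1 OR A5 OR A2 OR NOT A4) AND (A1 OR A5 OR NOT A2 OR A4) AND (A1 OR A5 OR NOT A2 OR NOT A4) AND (NOT A1 OR A5 OR A2 OR A4) AND (NOT A1 OR A5 OR NOT A2 OR NOT A4) AND (NOT A1 OR NOT A5 OR A2 OR NOT A4) AND (NOT A1 OR NOT A5 OR NOT A2 OR A4)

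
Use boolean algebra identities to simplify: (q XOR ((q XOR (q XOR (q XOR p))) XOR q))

By XOR self-cancellation ((E XOR v) XOR v = E) then XOR self-cancellation ((E XOR v) XOR v = E):
= (q XOR p)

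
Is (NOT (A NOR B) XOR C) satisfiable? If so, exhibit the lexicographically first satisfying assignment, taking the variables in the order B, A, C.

B=0, A=0, C=1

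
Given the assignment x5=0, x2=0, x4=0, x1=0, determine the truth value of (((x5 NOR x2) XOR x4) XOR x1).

Substituting: (((0 NOR 0) XOR 0) XOR 0)
= 1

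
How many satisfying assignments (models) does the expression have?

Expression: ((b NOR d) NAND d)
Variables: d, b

Satisfying assignments: (0,0), (0,1), (1,0), (1,1)
Count: 4 out of 4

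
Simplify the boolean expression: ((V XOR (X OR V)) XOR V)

By XOR self-cancellation ((E XOR v) XOR v = E):
= (X OR V)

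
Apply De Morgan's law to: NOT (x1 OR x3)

NOT x1 AND NOT x3
De Morgan's: NOT(OR of terms) = AND of negations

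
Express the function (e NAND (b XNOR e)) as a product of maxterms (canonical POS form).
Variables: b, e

ΠM(3) = (NOT b OR NOT e)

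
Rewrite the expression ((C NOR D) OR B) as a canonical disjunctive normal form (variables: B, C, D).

(NOT B AND NOT C AND NOT D) OR (B AND NOT C AND NOT D) OR (B AND NOT C AND D) OR (B AND C AND NOT D) OR (B AND C AND D)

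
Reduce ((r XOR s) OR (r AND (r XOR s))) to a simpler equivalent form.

By absorption (E OR (E AND v) = E):
= (r XOR s)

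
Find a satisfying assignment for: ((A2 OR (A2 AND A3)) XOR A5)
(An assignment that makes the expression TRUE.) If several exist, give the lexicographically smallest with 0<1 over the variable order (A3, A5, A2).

A3=0, A5=0, A2=1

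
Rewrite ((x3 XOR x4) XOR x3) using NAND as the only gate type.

((((x3 NAND (x3 NAND x4)) NAND (x4 NAND (x3 NAND x4))) NAND (((x3 NAND (x3 NAND x4)) NAND (x4 NAND (x3 NAND x4))) NAND x3)) NAND (x3 NAND (((x3 NAND (x3 NAND x4)) NAND (x4 NAND (x3 NAND x4))) NAND x3)))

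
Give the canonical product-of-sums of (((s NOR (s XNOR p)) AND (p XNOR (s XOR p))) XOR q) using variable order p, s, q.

ΠM(0, 2, 5, 6) = (p OR s OR q) AND (p OR NOT s OR q) AND (NOT p OR s OR NOT q) AND (NOT p OR NOT s OR q)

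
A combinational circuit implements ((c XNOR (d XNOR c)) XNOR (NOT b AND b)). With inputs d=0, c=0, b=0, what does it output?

Substituting: ((0 XNOR (0 XNOR 0)) XNOR (NOT 0 AND 0))
= 1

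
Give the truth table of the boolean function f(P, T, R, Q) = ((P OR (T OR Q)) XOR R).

P | T | R | Q | Output
----------------------
0 | 0 | 0 | 0 | 0
0 | 0 | 0 | 1 | 1
0 | 0 | 1 | 0 | 1
0 | 0 | 1 | 1 | 0
0 | 1 | 0 | 0 | 1
0 | 1 | 0 | 1 | 1
0 | 1 | 1 | 0 | 0
0 | 1 | 1 | 1 | 0
1 | 0 | 0 | 0 | 1
1 | 0 | 0 | 1 | 1
1 | 0 | 1 | 0 | 0
1 | 0 | 1 | 1 | 0
1 | 1 | 0 | 0 | 1
1 | 1 | 0 | 1 | 1
1 | 1 | 1 | 0 | 0
1 | 1 | 1 | 1 | 0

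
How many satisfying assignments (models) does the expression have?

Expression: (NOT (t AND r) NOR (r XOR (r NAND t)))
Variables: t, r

No assignment satisfies the expression.
Count: 0 out of 4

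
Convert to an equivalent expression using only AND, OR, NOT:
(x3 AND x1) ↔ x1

((x3 AND x1) AND x1) OR (NOT (x3 AND x1) AND NOT x1)
(Biconditional = both true or both false)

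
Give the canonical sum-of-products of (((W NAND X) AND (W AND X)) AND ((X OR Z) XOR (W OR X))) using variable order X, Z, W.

Σm() = FALSE (no minterms)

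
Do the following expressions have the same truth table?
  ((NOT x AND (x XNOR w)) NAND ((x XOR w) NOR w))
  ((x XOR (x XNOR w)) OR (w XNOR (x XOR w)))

No. Counterexample: with w=0, x=0, Expression 1 = 0 but Expression 2 = 1.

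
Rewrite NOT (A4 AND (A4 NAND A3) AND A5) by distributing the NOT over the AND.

NOT A4 OR NOT (A4 NAND A3) OR NOT A5
De Morgan's: NOT(AND of terms) = OR of negations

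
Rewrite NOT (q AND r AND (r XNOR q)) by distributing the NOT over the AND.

NOT q OR NOT r OR NOT (r XNOR q)
De Morgan's: NOT(AND of terms) = OR of negations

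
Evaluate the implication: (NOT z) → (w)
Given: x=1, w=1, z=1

Antecedent (NOT z) = 0; consequent (w) = 1.
0 → 1 = 1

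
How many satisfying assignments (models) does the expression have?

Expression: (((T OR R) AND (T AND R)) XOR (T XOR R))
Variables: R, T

Satisfying assignments: (0,1), (1,0), (1,1)
Count: 3 out of 4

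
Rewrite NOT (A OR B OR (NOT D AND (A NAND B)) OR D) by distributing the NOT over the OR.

NOT A AND NOT B AND NOT (NOT D AND (A NAND B)) AND NOT D
De Morgan's: NOT(OR of terms) = AND of negations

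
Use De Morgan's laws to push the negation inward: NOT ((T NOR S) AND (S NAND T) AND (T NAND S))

NOT (T NOR S) OR NOT (S NAND T) OR NOT (T NAND S)
De Morgan's: NOT(AND of terms) = OR of negations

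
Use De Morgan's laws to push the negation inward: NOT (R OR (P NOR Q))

NOT R AND NOT (P NOR Q)
De Morgan's: NOT(OR of terms) = AND of negations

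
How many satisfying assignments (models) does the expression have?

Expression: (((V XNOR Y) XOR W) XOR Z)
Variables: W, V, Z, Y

Satisfying assignments: (0,0,0,0), (0,0,1,1), (0,1,0,1), (0,1,1,0), (1,0,0,1), (1,0,1,0), (1,1,0,0), (1,1,1,1)
Count: 8 out of 16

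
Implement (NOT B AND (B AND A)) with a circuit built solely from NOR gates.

(((B NOR B) NOR (B NOR B)) NOR (((B NOR B) NOR (A NOR A)) NOR ((B NOR B) NOR (A NOR A))))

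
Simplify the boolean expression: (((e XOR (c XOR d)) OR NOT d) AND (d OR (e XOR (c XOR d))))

By distribution ((E OR v) AND (E OR NOT v) = E):
= (e XOR (c XOR d))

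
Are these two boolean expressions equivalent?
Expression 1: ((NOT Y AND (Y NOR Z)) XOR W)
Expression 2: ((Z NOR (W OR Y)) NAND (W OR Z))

No. Counterexample: with Z=0, Y=0, W=1, Expression 1 = 0 but Expression 2 = 1.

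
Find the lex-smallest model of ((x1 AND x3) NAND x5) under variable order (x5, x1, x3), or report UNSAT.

x5=0, x1=0, x3=0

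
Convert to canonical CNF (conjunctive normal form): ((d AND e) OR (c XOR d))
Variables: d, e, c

(d OR e OR c) AND (d OR NOT e OR c) AND (NOT d OR e OR NOT c)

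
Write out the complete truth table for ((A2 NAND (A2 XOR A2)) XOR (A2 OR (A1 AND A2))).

A1 | A2 | Output
----------------
0 | 0 | 1
0 | 1 | 0
1 | 0 | 1
1 | 1 | 0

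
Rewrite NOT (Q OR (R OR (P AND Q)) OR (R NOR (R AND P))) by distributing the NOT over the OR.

NOT Q AND NOT (R OR (P AND Q)) AND NOT (R NOR (R AND P))
De Morgan's: NOT(OR of terms) = AND of negations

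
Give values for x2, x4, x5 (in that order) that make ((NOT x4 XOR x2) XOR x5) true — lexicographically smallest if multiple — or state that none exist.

x2=0, x4=0, x5=0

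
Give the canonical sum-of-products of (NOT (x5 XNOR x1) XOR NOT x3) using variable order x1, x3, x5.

Σm(0, 3, 5, 6) = (NOT x1 AND NOT x3 AND NOT x5) OR (NOT x1 AND x3 AND x5) OR (x1 AND NOT x3 AND x5) OR (x1 AND x3 AND NOT x5)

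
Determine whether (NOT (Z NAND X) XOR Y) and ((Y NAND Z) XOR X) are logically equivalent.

No. Counterexample: with Y=0, X=0, Z=0, Expression 1 = 0 but Expression 2 = 1.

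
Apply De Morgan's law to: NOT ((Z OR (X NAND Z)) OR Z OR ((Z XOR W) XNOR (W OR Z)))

NOT (Z OR (X NAND Z)) AND NOT Z AND NOT ((Z XOR W) XNOR (W OR Z))
De Morgan's: NOT(OR of terms) = AND of negations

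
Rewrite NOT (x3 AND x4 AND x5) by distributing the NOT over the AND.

NOT x3 OR NOT x4 OR NOT x5
De Morgan's: NOT(AND of terms) = OR of negations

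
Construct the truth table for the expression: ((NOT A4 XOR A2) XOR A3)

A2 | A4 | A3 | Output
---------------------
0 | 0 | 0 | 1
0 | 0 | 1 | 0
0 | 1 | 0 | 0
0 | 1 | 1 | 1
1 | 0 | 0 | 0
1 | 0 | 1 | 1
1 | 1 | 0 | 1
1 | 1 | 1 | 0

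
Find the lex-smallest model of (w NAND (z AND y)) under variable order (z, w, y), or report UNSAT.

z=0, w=0, y=0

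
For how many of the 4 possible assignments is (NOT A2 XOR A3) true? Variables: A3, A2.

Satisfying assignments: (0,0), (1,1)
Count: 2 out of 4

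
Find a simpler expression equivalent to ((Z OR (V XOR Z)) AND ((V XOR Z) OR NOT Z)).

By distribution ((E OR v) AND (E OR NOT v) = E):
= (V XOR Z)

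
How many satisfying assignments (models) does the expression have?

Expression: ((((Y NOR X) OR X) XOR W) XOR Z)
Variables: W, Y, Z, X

Satisfying assignments: (0,0,0,0), (0,0,0,1), (0,1,0,1), (0,1,1,0), (1,0,1,0), (1,0,1,1), (1,1,0,0), (1,1,1,1)
Count: 8 out of 16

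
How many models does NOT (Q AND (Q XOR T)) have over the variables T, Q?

Satisfying assignments: (0,0), (1,0), (1,1)
Count: 3 out of 4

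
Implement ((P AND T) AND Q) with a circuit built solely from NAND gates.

((((P NAND T) NAND (P NAND T)) NAND Q) NAND (((P NAND T) NAND (P NAND T)) NAND Q))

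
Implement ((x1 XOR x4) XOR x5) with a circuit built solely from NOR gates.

((((((((x1 NOR x4) NOR (x1 NOR x4)) NOR ((x1 NOR x4) NOR (x1 NOR x4))) NOR ((((x1 NOR x1) NOR (x4 NOR x4)) NOR ((x1 NOR x1) NOR (x4 NOR x4))) NOR (((x1 NOR x1) NOR (x4 NOR x4)) NOR ((x1 NOR x1) NOR (x4 NOR x4))))) NOR x5) NOR (((((x1 NOR x4) NOR (x1 NOR x4)) NOR ((x1 NOR x4) NOR (x1 NOR x4))) NOR ((((x1 NOR x1) NOR (x4 NOR x4)) NOR ((x1 NOR x1) NOR (x4 NOR x4))) NOR (((x1 NOR x1) NOR (x4 NOR x4)) NOR ((x1 NOR x1) NOR (x4 NOR x4))))) NOR x5)) NOR ((((((x1 NOR x4) NOR (x1 NOR x4)) NOR ((x1 NOR x4) NOR (x1 NOR x4))) NOR ((((x1 NOR x1) NOR (x4 NOR x4)) NOR ((x1 NOR x1) NOR (x4 NOR x4))) NOR (((x1 NOR x1) NOR (x4 NOR x4)) NOR ((x1 NOR x1) NOR (x4 NOR x4))))) NOR x5) NOR (((((x1 NOR x4) NOR (x1 NOR x4)) NOR ((x1 NOR x4) NOR (x1 NOR x4))) NOR ((((x1 NOR x1) NOR (x4 NOR x4)) NOR ((x1 NOR x1) NOR (x4 NOR x4))) NOR (((x1 NOR x1) NOR (x4 NOR x4)) NOR ((x1 NOR x1) NOR (x4 NOR x4))))) NOR x5))) NOR ((((((((x1 NOR x4) NOR (x1 NOR x4)) NOR ((x1 NOR x4) NOR (x1 NOR x4))) NOR ((((x1 NOR x1) NOR (x4 NOR x4)) NOR ((x1 NOR x1) NOR (x4 NOR x4))) NOR (((x1 NOR x1) NOR (x4 NOR x4)) NOR ((x1 NOR x1) NOR (x4 NOR x4))))) NOR ((((x1 NOR x4) NOR (x1 NOR x4)) NOR ((x1 NOR x4) NOR (x1 NOR x4))) NOR ((((x1 NOR x1) NOR (x4 NOR x4)) NOR ((x1 NOR x1) NOR (x4 NOR x4))) NOR (((x1 NOR x1) NOR (x4 NOR x4)) NOR ((x1 NOR x1) NOR (x4 NOR x4)))))) NOR (x5 NOR x5)) NOR ((((((x1 NOR x4) NOR (x1 NOR x4)) NOR ((x1 NOR x4) NOR (x1 NOR x4))) NOR ((((x1 NOR x1) NOR (x4 NOR x4)) NOR ((x1 NOR x1) NOR (x4 NOR x4))) NOR (((x1 NOR x1) NOR (x4 NOR x4)) NOR ((x1 NOR x1) NOR (x4 NOR x4))))) NOR ((((x1 NOR x4) NOR (x1 NOR x4)) NOR ((x1 NOR x4) NOR (x1 NOR x4))) NOR ((((x1 NOR x1) NOR (x4 NOR x4)) NOR ((x1 NOR x1) NOR (x4 NOR x4))) NOR (((x1 NOR x1) NOR (x4 NOR x4)) NOR ((x1 NOR x1) NOR (x4 NOR x4)))))) NOR (x5 NOR x5))) NOR (((((((x1 NOR x4) NOR (x1 NOR x4)) NOR ((x1 NOR x4) NOR (x1 NOR x4))) NOR ((((x1 NOR x1) NOR (x4 NOR x4)) NOR ((x1 NOR x1) NOR (x4 NOR x4))) NOR (((x1 NOR x1) NOR (x4 NOR x4)) NOR ((x1 NOR x1) NOR (x4 NOR x4))))) NOR ((((x1 NOR x4) NOR (x1 NOR x4)) NOR ((x1 NOR x4) NOR (x1 NOR x4))) NOR ((((x1 NOR x1) NOR (x4 NOR x4)) NOR ((x1 NOR x1) NOR (x4 NOR x4))) NOR (((x1 NOR x1) NOR (x4 NOR x4)) NOR ((x1 NOR x1) NOR (x4 NOR x4)))))) NOR (x5 NOR x5)) NOR ((((((x1 NOR x4) NOR (x1 NOR x4)) NOR ((x1 NOR x4) NOR (x1 NOR x4))) NOR ((((x1 NOR x1) NOR (x4 NOR x4)) NOR ((x1 NOR x1) NOR (x4 NOR x4))) NOR (((x1 NOR x1) NOR (x4 NOR x4)) NOR ((x1 NOR x1) NOR (x4 NOR x4))))) NOR ((((x1 NOR x4) NOR (x1 NOR x4)) NOR ((x1 NOR x4) NOR (x1 NOR x4))) NOR ((((x1 NOR x1) NOR (x4 NOR x4)) NOR ((x1 NOR x1) NOR (x4 NOR x4))) NOR (((x1 NOR x1) NOR (x4 NOR x4)) NOR ((x1 NOR x1) NOR (x4 NOR x4)))))) NOR (x5 NOR x5)))))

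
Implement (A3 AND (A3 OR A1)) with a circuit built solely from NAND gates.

((A3 NAND ((A3 NAND A3) NAND (A1 NAND A1))) NAND (A3 NAND ((A3 NAND A3) NAND (A1 NAND A1))))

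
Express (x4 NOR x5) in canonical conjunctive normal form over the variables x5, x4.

(x5 OR NOT x4) AND (NOT x5 OR x4) AND (NOT x5 OR NOT x4)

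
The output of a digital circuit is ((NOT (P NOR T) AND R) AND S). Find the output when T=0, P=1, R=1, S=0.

Substituting: ((NOT (1 NOR 0) AND 1) AND 0)
= 0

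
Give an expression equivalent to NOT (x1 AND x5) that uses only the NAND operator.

(((x1 NAND x5) NAND (x1 NAND x5)) NAND ((x1 NAND x5) NAND (x1 NAND x5)))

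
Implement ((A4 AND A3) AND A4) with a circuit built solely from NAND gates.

((((A4 NAND A3) NAND (A4 NAND A3)) NAND A4) NAND (((A4 NAND A3) NAND (A4 NAND A3)) NAND A4))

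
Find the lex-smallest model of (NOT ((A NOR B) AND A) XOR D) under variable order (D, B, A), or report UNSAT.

D=0, B=0, A=0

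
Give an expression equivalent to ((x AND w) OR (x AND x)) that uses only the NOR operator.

((((x NOR x) NOR (w NOR w)) NOR ((x NOR x) NOR (x NOR x))) NOR (((x NOR x) NOR (w NOR w)) NOR ((x NOR x) NOR (x NOR x))))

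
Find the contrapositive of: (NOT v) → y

Contrapositive: NOT y → v
Note: A statement and its contrapositive are logically equivalent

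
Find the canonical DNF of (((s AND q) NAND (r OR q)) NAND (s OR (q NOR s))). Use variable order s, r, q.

(NOT s AND NOT r AND q) OR (NOT s AND r AND q) OR (s AND NOT r AND q) OR (s AND r AND q)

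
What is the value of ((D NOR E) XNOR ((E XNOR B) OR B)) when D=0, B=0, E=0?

Substituting: ((0 NOR 0) XNOR ((0 XNOR 0) OR 0))
= 1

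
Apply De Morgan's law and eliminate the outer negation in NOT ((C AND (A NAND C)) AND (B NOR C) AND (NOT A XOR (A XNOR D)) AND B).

NOT (C AND (A NAND C)) OR NOT (B NOR C) OR NOT (NOT A XOR (A XNOR D)) OR NOT B
De Morgan's: NOT(AND of terms) = OR of negations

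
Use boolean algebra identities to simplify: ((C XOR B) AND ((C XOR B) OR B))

By absorption (E AND (E OR v) = E):
= (C XOR B)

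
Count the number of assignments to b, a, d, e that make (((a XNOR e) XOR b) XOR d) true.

Satisfying assignments: (0,0,0,0), (0,0,1,1), (0,1,0,1), (0,1,1,0), (1,0,0,1), (1,0,1,0), (1,1,0,0), (1,1,1,1)
Count: 8 out of 16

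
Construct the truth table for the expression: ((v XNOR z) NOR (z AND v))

v | z | Output
--------------
0 | 0 | 0
0 | 1 | 1
1 | 0 | 1
1 | 1 | 0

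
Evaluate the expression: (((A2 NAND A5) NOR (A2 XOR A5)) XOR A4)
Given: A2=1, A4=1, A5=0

Substituting: (((1 NAND 0) NOR (1 XOR 0)) XOR 1)
= 1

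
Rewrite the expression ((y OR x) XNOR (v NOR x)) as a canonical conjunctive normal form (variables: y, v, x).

(y OR v OR x) AND (y OR v OR NOT x) AND (y OR NOT v OR NOT x) AND (NOT y OR v OR NOT x) AND (NOT y OR NOT v OR x) AND (NOT y OR NOT v OR NOT x)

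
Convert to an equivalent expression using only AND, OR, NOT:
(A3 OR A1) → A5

NOT (A3 OR A1) OR A5
(Implication elimination: A → B = NOT A OR B)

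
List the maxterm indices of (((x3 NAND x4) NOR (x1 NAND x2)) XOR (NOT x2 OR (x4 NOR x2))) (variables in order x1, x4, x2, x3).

ΠM(2, 3, 6, 7, 10, 11, 14) = (x1 OR x4 OR NOT x2 OR x3) AND (x1 OR x4 OR NOT x2 OR NOT x3) AND (x1 OR NOT x4 OR NOT x2 OR x3) AND (x1 OR NOT x4 OR NOT x2 OR NOT x3) AND (NOT x1 OR x4 OR NOT x2 OR x3) AND (NOT x1 OR x4 OR NOT x2 OR NOT x3) AND (NOT x1 OR NOT x4 OR NOT x2 OR x3)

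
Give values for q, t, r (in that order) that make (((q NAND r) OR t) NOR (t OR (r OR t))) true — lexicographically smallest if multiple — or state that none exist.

UNSATISFIABLE - no assignment makes this expression true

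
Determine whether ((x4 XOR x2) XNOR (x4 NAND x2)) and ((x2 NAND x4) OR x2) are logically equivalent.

No. Counterexample: with x2=0, x4=0, Expression 1 = 0 but Expression 2 = 1.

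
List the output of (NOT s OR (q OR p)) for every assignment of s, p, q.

s | p | q | Output
------------------
0 | 0 | 0 | 1
0 | 0 | 1 | 1
0 | 1 | 0 | 1
0 | 1 | 1 | 1
1 | 0 | 0 | 0
1 | 0 | 1 | 1
1 | 1 | 0 | 1
1 | 1 | 1 | 1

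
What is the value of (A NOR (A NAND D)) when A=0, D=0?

Substituting: (0 NOR (0 NAND 0))
= 0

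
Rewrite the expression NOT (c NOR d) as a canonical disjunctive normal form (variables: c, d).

(NOT c AND d) OR (c AND NOT d) OR (c AND d)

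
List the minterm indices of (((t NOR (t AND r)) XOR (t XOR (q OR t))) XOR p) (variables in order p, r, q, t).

Σm(0, 4, 9, 10, 11, 13, 14, 15) = (NOT p AND NOT r AND NOT q AND NOT t) OR (NOT p AND r AND NOT q AND NOT t) OR (p AND NOT r AND NOT q AND t) OR (p AND NOT r AND q AND NOT t) OR (p AND NOT r AND q AND t) OR (p AND r AND NOT q AND t) OR (p AND r AND q AND NOT t) OR (p AND r AND q AND t)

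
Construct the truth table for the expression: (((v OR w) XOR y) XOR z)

y | w | v | z | Output
----------------------
0 | 0 | 0 | 0 | 0
0 | 0 | 0 | 1 | 1
0 | 0 | 1 | 0 | 1
0 | 0 | 1 | 1 | 0
0 | 1 | 0 | 0 | 1
0 | 1 | 0 | 1 | 0
0 | 1 | 1 | 0 | 1
0 | 1 | 1 | 1 | 0
1 | 0 | 0 | 0 | 1
1 | 0 | 0 | 1 | 0
1 | 0 | 1 | 0 | 0
1 | 0 | 1 | 1 | 1
1 | 1 | 0 | 0 | 0
1 | 1 | 0 | 1 | 1
1 | 1 | 1 | 0 | 0
1 | 1 | 1 | 1 | 1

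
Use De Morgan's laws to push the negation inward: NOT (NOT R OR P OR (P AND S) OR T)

R AND NOT P AND NOT (P AND S) AND NOT T
De Morgan's: NOT(OR of terms) = AND of negations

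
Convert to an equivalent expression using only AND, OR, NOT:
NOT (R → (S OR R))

R AND NOT (S OR R)
(Negated implication: NOT(A → B) = A AND NOT B)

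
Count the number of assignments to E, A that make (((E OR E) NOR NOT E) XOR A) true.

Satisfying assignments: (0,1), (1,1)
Count: 2 out of 4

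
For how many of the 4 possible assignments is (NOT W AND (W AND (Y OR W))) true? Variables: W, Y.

No assignment satisfies the expression.
Count: 0 out of 4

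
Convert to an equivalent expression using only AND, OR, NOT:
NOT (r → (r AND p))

r AND NOT (r AND p)
(Negated implication: NOT(A → B) = A AND NOT B)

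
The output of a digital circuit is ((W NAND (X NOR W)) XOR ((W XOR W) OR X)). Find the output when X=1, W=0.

Substituting: ((0 NAND (1 NOR 0)) XOR ((0 XOR 0) OR 1))
= 0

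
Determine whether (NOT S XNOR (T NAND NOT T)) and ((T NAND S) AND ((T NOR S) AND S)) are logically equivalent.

No. Counterexample: with T=0, S=0, Expression 1 = 1 but Expression 2 = 0.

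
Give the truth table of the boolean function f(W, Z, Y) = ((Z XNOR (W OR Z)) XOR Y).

W | Z | Y | Output
------------------
0 | 0 | 0 | 1
0 | 0 | 1 | 0
0 | 1 | 0 | 1
0 | 1 | 1 | 0
1 | 0 | 0 | 0
1 | 0 | 1 | 1
1 | 1 | 0 | 1
1 | 1 | 1 | 0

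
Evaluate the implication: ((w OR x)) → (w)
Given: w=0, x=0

Antecedent ((w OR x)) = 0; consequent (w) = 0.
0 → 0 = 1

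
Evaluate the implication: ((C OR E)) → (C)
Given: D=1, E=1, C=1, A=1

Antecedent ((C OR E)) = 1; consequent (C) = 1.
1 → 1 = 1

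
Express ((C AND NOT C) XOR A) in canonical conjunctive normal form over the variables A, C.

(A OR C) AND (A OR NOT C)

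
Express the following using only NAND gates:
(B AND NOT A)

((B NAND (A NAND A)) NAND (B NAND (A NAND A)))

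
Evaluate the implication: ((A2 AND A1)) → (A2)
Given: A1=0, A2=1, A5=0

Antecedent ((A2 AND A1)) = 0; consequent (A2) = 1.
0 → 1 = 1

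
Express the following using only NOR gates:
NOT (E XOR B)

(((((E NOR B) NOR (E NOR B)) NOR ((E NOR B) NOR (E NOR B))) NOR ((((E NOR E) NOR (B NOR B)) NOR ((E NOR E) NOR (B NOR B))) NOR (((E NOR E) NOR (B NOR B)) NOR ((E NOR E) NOR (B NOR B))))) NOR ((((E NOR B) NOR (E NOR B)) NOR ((E NOR B) NOR (E NOR B))) NOR ((((E NOR E) NOR (B NOR B)) NOR ((E NOR E) NOR (B NOR B))) NOR (((E NOR E) NOR (B NOR B)) NOR ((E NOR E) NOR (B NOR B))))))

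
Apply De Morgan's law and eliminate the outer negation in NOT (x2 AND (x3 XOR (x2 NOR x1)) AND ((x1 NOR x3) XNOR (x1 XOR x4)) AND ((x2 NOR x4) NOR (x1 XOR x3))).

NOT x2 OR NOT (x3 XOR (x2 NOR x1)) OR NOT ((x1 NOR x3) XNOR (x1 XOR x4)) OR NOT ((x2 NOR x4) NOR (x1 XOR x3))
De Morgan's: NOT(AND of terms) = OR of negations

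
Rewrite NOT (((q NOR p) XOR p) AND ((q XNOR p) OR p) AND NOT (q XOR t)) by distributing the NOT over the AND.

NOT ((q NOR p) XOR p) OR NOT ((q XNOR p) OR p) OR (q XOR t)
De Morgan's: NOT(AND of terms) = OR of negations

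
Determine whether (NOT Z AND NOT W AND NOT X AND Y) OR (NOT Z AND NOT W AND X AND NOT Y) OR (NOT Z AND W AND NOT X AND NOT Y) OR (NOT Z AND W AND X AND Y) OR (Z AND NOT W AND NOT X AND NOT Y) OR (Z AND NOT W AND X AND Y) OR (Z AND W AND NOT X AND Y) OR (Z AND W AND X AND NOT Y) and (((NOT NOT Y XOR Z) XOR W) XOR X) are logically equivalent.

Yes, they are equivalent — the two output columns agree on all 16 assignments:
Z | W | X | Y | Expression 1 | Expression 2
-------------------------------------------
0 | 0 | 0 | 0 | 0 | 0
0 | 0 | 0 | 1 | 1 | 1
0 | 0 | 1 | 0 | 1 | 1
0 | 0 | 1 | 1 | 0 | 0
0 | 1 | 0 | 0 | 1 | 1
0 | 1 | 0 | 1 | 0 | 0
0 | 1 | 1 | 0 | 0 | 0
0 | 1 | 1 | 1 | 1 | 1
1 | 0 | 0 | 0 | 1 | 1
1 | 0 | 0 | 1 | 0 | 0
1 | 0 | 1 | 0 | 0 | 0
1 | 0 | 1 | 1 | 1 | 1
1 | 1 | 0 | 0 | 0 | 0
1 | 1 | 0 | 1 | 1 | 1
1 | 1 | 1 | 0 | 1 | 1
1 | 1 | 1 | 1 | 0 | 0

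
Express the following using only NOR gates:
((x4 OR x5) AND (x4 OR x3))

((((x4 NOR x5) NOR (x4 NOR x5)) NOR ((x4 NOR x5) NOR (x4 NOR x5))) NOR (((x4 NOR x3) NOR (x4 NOR x3)) NOR ((x4 NOR x3) NOR (x4 NOR x3))))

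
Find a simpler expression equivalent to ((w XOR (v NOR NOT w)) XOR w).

By XOR self-cancellation ((E XOR v) XOR v = E):
= (v NOR NOT w)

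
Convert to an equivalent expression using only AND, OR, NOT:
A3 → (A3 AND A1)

NOT A3 OR (A3 AND A1)
(Implication elimination: A → B = NOT A OR B)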